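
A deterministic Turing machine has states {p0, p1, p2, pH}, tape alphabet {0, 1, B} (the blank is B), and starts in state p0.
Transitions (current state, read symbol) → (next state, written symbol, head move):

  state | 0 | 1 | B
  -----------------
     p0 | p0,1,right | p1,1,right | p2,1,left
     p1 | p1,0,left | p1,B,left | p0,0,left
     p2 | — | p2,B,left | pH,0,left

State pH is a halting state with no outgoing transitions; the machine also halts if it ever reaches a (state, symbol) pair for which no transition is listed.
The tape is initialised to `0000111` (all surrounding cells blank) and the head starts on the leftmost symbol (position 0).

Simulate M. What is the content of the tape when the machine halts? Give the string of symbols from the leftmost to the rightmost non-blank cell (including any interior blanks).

p0 | BBBB[0]000111   read 0 → write 1, move right, go to p0
p0 | BBBB1[0]00111   read 0 → write 1, move right, go to p0
p0 | BBBB11[0]0111   read 0 → write 1, move right, go to p0
p0 | BBBB111[0]111   read 0 → write 1, move right, go to p0
p0 | BBBB1111[1]11   read 1 → write 1, move right, go to p1
p1 | BBBB11111[1]1   read 1 → write B, move left, go to p1
p1 | BBBB1111[1]B1   read 1 → write B, move left, go to p1
p1 | BBBB111[1]BB1   read 1 → write B, move left, go to p1
p1 | BBBB11[1]BBB1   read 1 → write B, move left, go to p1
p1 | BBBB1[1]BBBB1   read 1 → write B, move left, go to p1
p1 | BBBB[1]BBBBB1   read 1 → write B, move left, go to p1
p1 | BBB[B]BBBBBB1   read B → write 0, move left, go to p0
p0 | BB[B]0BBBBBB1   read B → write 1, move left, go to p2
p2 | B[B]10BBBBBB1   read B → write 0, move left, go to pH
pH | [B]010BBBBBB1
The non-blank tape span at halt is 010BBBBBB1.

010BBBBBB1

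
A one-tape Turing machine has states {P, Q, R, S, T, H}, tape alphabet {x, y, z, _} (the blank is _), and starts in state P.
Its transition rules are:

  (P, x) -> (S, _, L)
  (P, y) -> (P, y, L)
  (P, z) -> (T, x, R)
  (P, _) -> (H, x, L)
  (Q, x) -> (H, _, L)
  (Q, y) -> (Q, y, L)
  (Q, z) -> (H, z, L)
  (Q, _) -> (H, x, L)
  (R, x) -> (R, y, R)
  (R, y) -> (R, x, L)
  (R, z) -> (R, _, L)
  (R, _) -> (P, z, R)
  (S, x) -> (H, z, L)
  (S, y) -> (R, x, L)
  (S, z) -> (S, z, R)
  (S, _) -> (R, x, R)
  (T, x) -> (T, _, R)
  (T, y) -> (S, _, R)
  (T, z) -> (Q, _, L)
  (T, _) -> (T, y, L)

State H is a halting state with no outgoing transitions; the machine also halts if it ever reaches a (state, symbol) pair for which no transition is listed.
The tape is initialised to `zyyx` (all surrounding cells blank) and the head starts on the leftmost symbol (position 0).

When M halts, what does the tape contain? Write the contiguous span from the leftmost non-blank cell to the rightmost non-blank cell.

P | [z]yyx__   read z → write x, move R, go to T
T | x[y]yx__   read y → write _, move R, go to S
S | x_[y]x__   read y → write x, move L, go to R
R | x[_]xx__   read _ → write z, move R, go to P
P | xz[x]x__   read x → write _, move L, go to S
S | x[z]_x__   read z → write z, move R, go to S
S | xz[_]x__   read _ → write x, move R, go to R
R | xzx[x]__   read x → write y, move R, go to R
R | xzxy[_]_   read _ → write z, move R, go to P
P | xzxyz[_]   read _ → write x, move L, go to H
H | xzxy[z]x
The non-blank tape span at halt is xzxyzx.

xzxyzx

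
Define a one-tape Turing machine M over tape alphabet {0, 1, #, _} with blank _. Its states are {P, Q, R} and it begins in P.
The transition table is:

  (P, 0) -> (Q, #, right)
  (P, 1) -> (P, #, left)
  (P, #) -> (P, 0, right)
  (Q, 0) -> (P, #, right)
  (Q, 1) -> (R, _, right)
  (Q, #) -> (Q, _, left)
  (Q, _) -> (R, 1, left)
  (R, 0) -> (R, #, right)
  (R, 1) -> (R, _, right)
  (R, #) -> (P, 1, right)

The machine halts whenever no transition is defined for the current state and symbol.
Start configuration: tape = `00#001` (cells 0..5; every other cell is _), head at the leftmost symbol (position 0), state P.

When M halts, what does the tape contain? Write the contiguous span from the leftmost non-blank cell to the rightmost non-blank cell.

state=P head=0 tape=[0]0#001_   (P,0)→(Q,#,right)
state=Q head=1 tape=#[0]#001_   (Q,0)→(P,#,right)
state=P head=2 tape=##[#]001_   (P,#)→(P,0,right)
state=P head=3 tape=##0[0]01_   (P,0)→(Q,#,right)
state=Q head=4 tape=##0#[0]1_   (Q,0)→(P,#,right)
state=P head=5 tape=##0##[1]_   (P,1)→(P,#,left)
state=P head=4 tape=##0#[#]#_   (P,#)→(P,0,right)
state=P head=5 tape=##0#0[#]_   (P,#)→(P,0,right)
state=P head=6 tape=##0#00[_]
The non-blank tape span at halt is ##0#00.

##0#00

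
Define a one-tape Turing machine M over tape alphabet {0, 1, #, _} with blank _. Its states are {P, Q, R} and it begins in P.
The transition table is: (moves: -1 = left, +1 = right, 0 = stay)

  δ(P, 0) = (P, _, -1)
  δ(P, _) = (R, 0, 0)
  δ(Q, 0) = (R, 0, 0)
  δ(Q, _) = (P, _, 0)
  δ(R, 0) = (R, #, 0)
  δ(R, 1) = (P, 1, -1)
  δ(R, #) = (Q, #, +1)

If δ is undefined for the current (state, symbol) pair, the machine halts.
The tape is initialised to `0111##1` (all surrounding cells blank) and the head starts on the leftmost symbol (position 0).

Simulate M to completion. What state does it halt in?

state=P head=0 tape=_[0]111##1   (P,0)→(P,_,-1)
state=P head=-1 tape=[_]_111##1   (P,_)→(R,0,0)
state=R head=-1 tape=[0]_111##1   (R,0)→(R,#,0)
state=R head=-1 tape=[#]_111##1   (R,#)→(Q,#,+1)
state=Q head=0 tape=#[_]111##1   (Q,_)→(P,_,0)
state=P head=0 tape=#[_]111##1   (P,_)→(R,0,0)
state=R head=0 tape=#[0]111##1   (R,0)→(R,#,0)
state=R head=0 tape=#[#]111##1   (R,#)→(Q,#,+1)
state=Q head=1 tape=##[1]11##1
No transition is defined for (Q, 1); M halts in state Q.

Q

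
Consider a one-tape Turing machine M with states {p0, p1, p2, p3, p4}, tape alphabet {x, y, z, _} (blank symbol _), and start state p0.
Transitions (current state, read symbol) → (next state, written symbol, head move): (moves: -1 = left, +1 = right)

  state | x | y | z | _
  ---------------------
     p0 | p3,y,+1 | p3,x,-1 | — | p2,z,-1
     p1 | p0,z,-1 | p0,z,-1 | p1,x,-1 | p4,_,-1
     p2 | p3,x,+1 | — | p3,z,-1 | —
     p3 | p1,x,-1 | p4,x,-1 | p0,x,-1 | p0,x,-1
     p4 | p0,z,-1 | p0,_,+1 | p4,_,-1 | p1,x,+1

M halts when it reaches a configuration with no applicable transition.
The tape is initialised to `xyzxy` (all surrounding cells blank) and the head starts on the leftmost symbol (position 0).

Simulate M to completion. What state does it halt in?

state=p0 head=0 tape=__[x]yzxy   (p0,x)→(p3,y,+1)
state=p3 head=1 tape=__y[y]zxy   (p3,y)→(p4,x,-1)
state=p4 head=0 tape=__[y]xzxy   (p4,y)→(p0,_,+1)
state=p0 head=1 tape=___[x]zxy   (p0,x)→(p3,y,+1)
state=p3 head=2 tape=___y[z]xy   (p3,z)→(p0,x,-1)
state=p0 head=1 tape=___[y]xxy   (p0,y)→(p3,x,-1)
state=p3 head=0 tape=__[_]xxxy   (p3,_)→(p0,x,-1)
state=p0 head=-1 tape=_[_]xxxxy   (p0,_)→(p2,z,-1)
state=p2 head=-2 tape=[_]zxxxxy
No transition is defined for (p2, _); M halts in state p2.

p2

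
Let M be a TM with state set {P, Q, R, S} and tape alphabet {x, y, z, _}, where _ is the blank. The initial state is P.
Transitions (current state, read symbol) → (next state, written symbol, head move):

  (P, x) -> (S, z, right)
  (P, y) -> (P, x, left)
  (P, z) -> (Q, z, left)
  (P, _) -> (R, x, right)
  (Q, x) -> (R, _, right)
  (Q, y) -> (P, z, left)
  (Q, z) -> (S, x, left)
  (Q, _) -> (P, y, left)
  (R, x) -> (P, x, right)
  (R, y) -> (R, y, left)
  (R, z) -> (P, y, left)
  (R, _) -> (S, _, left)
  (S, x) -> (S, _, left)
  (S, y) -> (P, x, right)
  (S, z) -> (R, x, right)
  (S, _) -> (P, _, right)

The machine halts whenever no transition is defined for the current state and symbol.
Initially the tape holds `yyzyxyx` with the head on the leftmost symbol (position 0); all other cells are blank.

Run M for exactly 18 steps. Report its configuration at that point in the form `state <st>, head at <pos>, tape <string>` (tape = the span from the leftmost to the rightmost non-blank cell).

P | __[y]yzyxyx   read y → write x, move left, go to P
P | _[_]xyzyxyx   read _ → write x, move right, go to R
R | _x[x]yzyxyx   read x → write x, move right, go to P
P | _xx[y]zyxyx   read y → write x, move left, go to P
P | _x[x]xzyxyx   read x → write z, move right, go to S
S | _xz[x]zyxyx   read x → write _, move left, go to S
S | _x[z]_zyxyx   read z → write x, move right, go to R
R | _xx[_]zyxyx   read _ → write _, move left, go to S
S | _x[x]_zyxyx   read x → write _, move left, go to S
S | _[x]__zyxyx   read x → write _, move left, go to S
S | [_]___zyxyx   read _ → write _, move right, go to P
P | _[_]__zyxyx   read _ → write x, move right, go to R
R | _x[_]_zyxyx   read _ → write _, move left, go to S
S | _[x]__zyxyx   read x → write _, move left, go to S
S | [_]___zyxyx   read _ → write _, move right, go to P
P | _[_]__zyxyx   read _ → write x, move right, go to R
R | _x[_]_zyxyx   read _ → write _, move left, go to S
S | _[x]__zyxyx   read x → write _, move left, go to S
S | [_]___zyxyx
After 18 steps: state S, head at -2, tape zyxyx.

state S, head at -2, tape zyxyx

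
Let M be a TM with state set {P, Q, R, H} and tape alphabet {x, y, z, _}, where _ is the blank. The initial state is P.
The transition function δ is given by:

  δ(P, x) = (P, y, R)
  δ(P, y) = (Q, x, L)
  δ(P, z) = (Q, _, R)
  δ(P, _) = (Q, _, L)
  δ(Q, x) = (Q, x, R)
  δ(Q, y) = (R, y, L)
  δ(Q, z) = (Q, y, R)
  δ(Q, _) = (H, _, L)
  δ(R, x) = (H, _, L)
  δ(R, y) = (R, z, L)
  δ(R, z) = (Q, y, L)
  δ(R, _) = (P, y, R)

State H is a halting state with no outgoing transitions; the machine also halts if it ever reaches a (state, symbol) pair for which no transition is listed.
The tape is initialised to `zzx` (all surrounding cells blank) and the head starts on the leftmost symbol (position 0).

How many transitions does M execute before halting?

P | [z]zx_   read z → write _, move R, go to Q
Q | _[z]x_   read z → write y, move R, go to Q
Q | _y[x]_   read x → write x, move R, go to Q
Q | _yx[_]   read _ → write _, move L, go to H
H | _y[x]_
M halts after 4 transitions.

4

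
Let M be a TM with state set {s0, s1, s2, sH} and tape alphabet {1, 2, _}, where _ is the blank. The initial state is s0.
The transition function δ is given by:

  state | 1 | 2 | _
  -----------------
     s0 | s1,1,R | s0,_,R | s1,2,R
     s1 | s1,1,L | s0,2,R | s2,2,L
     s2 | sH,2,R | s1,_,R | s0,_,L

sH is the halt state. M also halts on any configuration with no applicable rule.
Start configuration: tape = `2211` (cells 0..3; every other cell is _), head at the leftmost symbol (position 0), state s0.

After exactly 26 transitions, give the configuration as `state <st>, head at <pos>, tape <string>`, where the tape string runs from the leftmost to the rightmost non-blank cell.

state s0, head at 2, tape 211

s0 | _[2]211   read 2 → write _, move R, go to s0
s0 | __[2]11   read 2 → write _, move R, go to s0
s0 | ___[1]1   read 1 → write 1, move R, go to s1
s1 | ___1[1]   read 1 → write 1, move L, go to s1
s1 | ___[1]1   read 1 → write 1, move L, go to s1
s1 | __[_]11   read _ → write 2, move L, go to s2
s2 | _[_]211   read _ → write _, move L, go to s0
s0 | [_]_211   read _ → write 2, move R, go to s1
s1 | 2[_]211   read _ → write 2, move L, go to s2
s2 | [2]2211   read 2 → write _, move R, go to s1
s1 | _[2]211   read 2 → write 2, move R, go to s0
s0 | _2[2]11   read 2 → write _, move R, go to s0
s0 | _2_[1]1   read 1 → write 1, move R, go to s1
s1 | _2_1[1]   read 1 → write 1, move L, go to s1
s1 | _2_[1]1   read 1 → write 1, move L, go to s1
s1 | _2[_]11   read _ → write 2, move L, go to s2
s2 | _[2]211   read 2 → write _, move R, go to s1
s1 | __[2]11   read 2 → write 2, move R, go to s0
s0 | __2[1]1   read 1 → write 1, move R, go to s1
s1 | __21[1]   read 1 → write 1, move L, go to s1
s1 | __2[1]1   read 1 → write 1, move L, go to s1
s1 | __[2]11   read 2 → write 2, move R, go to s0
s0 | __2[1]1   read 1 → write 1, move R, go to s1
s1 | __21[1]   read 1 → write 1, move L, go to s1
s1 | __2[1]1   read 1 → write 1, move L, go to s1
s1 | __[2]11   read 2 → write 2, move R, go to s0
s0 | __2[1]1
After 26 steps: state s0, head at 2, tape 211.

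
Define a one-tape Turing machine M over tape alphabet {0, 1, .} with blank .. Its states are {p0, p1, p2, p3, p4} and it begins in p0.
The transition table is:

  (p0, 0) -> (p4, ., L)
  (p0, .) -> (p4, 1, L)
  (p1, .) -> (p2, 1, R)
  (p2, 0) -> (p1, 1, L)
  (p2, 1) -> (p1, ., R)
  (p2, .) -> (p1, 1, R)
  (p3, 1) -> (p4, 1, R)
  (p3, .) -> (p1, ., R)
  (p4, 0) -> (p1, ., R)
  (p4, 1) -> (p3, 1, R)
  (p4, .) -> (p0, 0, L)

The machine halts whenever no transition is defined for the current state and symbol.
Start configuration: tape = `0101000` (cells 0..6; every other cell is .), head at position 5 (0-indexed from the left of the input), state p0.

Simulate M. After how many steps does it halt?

state=p0 head=5 tape=01010[0]0   (p0,0)→(p4,.,L)
state=p4 head=4 tape=0101[0].0   (p4,0)→(p1,.,R)
state=p1 head=5 tape=0101.[.]0   (p1,.)→(p2,1,R)
state=p2 head=6 tape=0101.1[0]   (p2,0)→(p1,1,L)
state=p1 head=5 tape=0101.[1]1
M halts after 4 transitions.

4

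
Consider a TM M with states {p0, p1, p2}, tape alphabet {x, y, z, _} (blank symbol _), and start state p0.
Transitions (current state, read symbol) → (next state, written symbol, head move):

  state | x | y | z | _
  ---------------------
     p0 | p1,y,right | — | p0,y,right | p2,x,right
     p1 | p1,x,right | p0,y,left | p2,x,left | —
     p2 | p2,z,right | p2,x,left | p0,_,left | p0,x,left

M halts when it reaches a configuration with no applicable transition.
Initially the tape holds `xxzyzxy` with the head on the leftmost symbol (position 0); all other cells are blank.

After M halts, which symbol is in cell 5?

p0 | [x]xzyzxy   read x → write y, move right, go to p1
p1 | y[x]zyzxy   read x → write x, move right, go to p1
p1 | yx[z]yzxy   read z → write x, move left, go to p2
p2 | y[x]xyzxy   read x → write z, move right, go to p2
p2 | yz[x]yzxy   read x → write z, move right, go to p2
p2 | yzz[y]zxy   read y → write x, move left, go to p2
p2 | yz[z]xzxy   read z → write _, move left, go to p0
p0 | y[z]_xzxy   read z → write y, move right, go to p0
p0 | yy[_]xzxy   read _ → write x, move right, go to p2
p2 | yyx[x]zxy   read x → write z, move right, go to p2
p2 | yyxz[z]xy   read z → write _, move left, go to p0
p0 | yyx[z]_xy   read z → write y, move right, go to p0
p0 | yyxy[_]xy   read _ → write x, move right, go to p2
p2 | yyxyx[x]y   read x → write z, move right, go to p2
p2 | yyxyxz[y]   read y → write x, move left, go to p2
p2 | yyxyx[z]x   read z → write _, move left, go to p0
p0 | yyxy[x]_x   read x → write y, move right, go to p1
p1 | yyxyy[_]x
Cell 5 holds _ when M halts.

_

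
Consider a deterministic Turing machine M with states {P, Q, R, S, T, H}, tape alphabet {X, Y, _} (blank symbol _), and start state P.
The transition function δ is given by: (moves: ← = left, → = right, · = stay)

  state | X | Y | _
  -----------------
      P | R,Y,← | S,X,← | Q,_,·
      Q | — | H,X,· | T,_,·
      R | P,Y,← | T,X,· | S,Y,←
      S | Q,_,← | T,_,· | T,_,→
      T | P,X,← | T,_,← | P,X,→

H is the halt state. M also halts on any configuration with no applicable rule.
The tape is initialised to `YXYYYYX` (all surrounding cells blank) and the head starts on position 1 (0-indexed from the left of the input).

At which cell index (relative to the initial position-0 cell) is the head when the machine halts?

P | _____Y[X]YYYYX   read X → write Y, move ←, go to R
R | _____[Y]YYYYYX   read Y → write X, move ·, go to T
T | _____[X]YYYYYX   read X → write X, move ←, go to P
P | ____[_]XYYYYYX   read _ → write _, move ·, go to Q
Q | ____[_]XYYYYYX   read _ → write _, move ·, go to T
T | ____[_]XYYYYYX   read _ → write X, move →, go to P
P | ____X[X]YYYYYX   read X → write Y, move ←, go to R
R | ____[X]YYYYYYX   read X → write Y, move ←, go to P
P | ___[_]YYYYYYYX   read _ → write _, move ·, go to Q
Q | ___[_]YYYYYYYX   read _ → write _, move ·, go to T
T | ___[_]YYYYYYYX   read _ → write X, move →, go to P
P | ___X[Y]YYYYYYX   read Y → write X, move ←, go to S
S | ___[X]XYYYYYYX   read X → write _, move ←, go to Q
Q | __[_]_XYYYYYYX   read _ → write _, move ·, go to T
T | __[_]_XYYYYYYX   read _ → write X, move →, go to P
P | __X[_]XYYYYYYX   read _ → write _, move ·, go to Q
Q | __X[_]XYYYYYYX   read _ → write _, move ·, go to T
T | __X[_]XYYYYYYX   read _ → write X, move →, go to P
P | __XX[X]YYYYYYX   read X → write Y, move ←, go to R
R | __X[X]YYYYYYYX   read X → write Y, move ←, go to P
P | __[X]YYYYYYYYX   read X → write Y, move ←, go to R
R | _[_]YYYYYYYYYX   read _ → write Y, move ←, go to S
S | [_]YYYYYYYYYYX   read _ → write _, move →, go to T
T | _[Y]YYYYYYYYYX   read Y → write _, move ←, go to T
T | [_]_YYYYYYYYYX   read _ → write X, move →, go to P
P | X[_]YYYYYYYYYX   read _ → write _, move ·, go to Q
Q | X[_]YYYYYYYYYX   read _ → write _, move ·, go to T
T | X[_]YYYYYYYYYX   read _ → write X, move →, go to P
P | XX[Y]YYYYYYYYX   read Y → write X, move ←, go to S
S | X[X]XYYYYYYYYX   read X → write _, move ←, go to Q
Q | [X]_XYYYYYYYYX
At halt the head is at cell -5.

-5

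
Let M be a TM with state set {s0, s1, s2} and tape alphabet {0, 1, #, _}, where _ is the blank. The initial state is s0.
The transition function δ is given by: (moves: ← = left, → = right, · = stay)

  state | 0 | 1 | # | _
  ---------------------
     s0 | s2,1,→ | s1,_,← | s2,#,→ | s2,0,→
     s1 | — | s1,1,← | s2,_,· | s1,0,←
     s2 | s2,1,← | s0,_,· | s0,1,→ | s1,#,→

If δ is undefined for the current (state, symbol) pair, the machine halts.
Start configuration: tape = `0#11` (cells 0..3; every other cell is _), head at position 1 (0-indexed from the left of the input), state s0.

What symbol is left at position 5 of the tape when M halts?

state=s0 head=1 tape=0[#]11__   (s0,#)→(s2,#,→)
state=s2 head=2 tape=0#[1]1__   (s2,1)→(s0,_,·)
state=s0 head=2 tape=0#[_]1__   (s0,_)→(s2,0,→)
state=s2 head=3 tape=0#0[1]__   (s2,1)→(s0,_,·)
state=s0 head=3 tape=0#0[_]__   (s0,_)→(s2,0,→)
state=s2 head=4 tape=0#00[_]_   (s2,_)→(s1,#,→)
state=s1 head=5 tape=0#00#[_]   (s1,_)→(s1,0,←)
state=s1 head=4 tape=0#00[#]0   (s1,#)→(s2,_,·)
state=s2 head=4 tape=0#00[_]0   (s2,_)→(s1,#,→)
state=s1 head=5 tape=0#00#[0]
Cell 5 holds 0 when M halts.

0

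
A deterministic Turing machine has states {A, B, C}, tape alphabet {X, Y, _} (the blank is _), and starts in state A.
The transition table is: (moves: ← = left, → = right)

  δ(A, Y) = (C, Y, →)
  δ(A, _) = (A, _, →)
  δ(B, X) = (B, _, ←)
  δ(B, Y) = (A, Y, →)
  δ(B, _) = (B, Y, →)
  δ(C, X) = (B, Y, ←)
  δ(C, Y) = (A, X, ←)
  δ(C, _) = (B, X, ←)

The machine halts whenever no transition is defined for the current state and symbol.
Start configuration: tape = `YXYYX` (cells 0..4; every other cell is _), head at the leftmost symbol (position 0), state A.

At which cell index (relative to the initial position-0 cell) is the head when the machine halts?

5

A | [Y]XYYX_   read Y → write Y, move →, go to C
C | Y[X]YYX_   read X → write Y, move ←, go to B
B | [Y]YYYX_   read Y → write Y, move →, go to A
A | Y[Y]YYX_   read Y → write Y, move →, go to C
C | YY[Y]YX_   read Y → write X, move ←, go to A
A | Y[Y]XYX_   read Y → write Y, move →, go to C
C | YY[X]YX_   read X → write Y, move ←, go to B
B | Y[Y]YYX_   read Y → write Y, move →, go to A
A | YY[Y]YX_   read Y → write Y, move →, go to C
C | YYY[Y]X_   read Y → write X, move ←, go to A
A | YY[Y]XX_   read Y → write Y, move →, go to C
C | YYY[X]X_   read X → write Y, move ←, go to B
B | YY[Y]YX_   read Y → write Y, move →, go to A
A | YYY[Y]X_   read Y → write Y, move →, go to C
C | YYYY[X]_   read X → write Y, move ←, go to B
B | YYY[Y]Y_   read Y → write Y, move →, go to A
A | YYYY[Y]_   read Y → write Y, move →, go to C
C | YYYYY[_]   read _ → write X, move ←, go to B
B | YYYY[Y]X   read Y → write Y, move →, go to A
A | YYYYY[X]
At halt the head is at cell 5.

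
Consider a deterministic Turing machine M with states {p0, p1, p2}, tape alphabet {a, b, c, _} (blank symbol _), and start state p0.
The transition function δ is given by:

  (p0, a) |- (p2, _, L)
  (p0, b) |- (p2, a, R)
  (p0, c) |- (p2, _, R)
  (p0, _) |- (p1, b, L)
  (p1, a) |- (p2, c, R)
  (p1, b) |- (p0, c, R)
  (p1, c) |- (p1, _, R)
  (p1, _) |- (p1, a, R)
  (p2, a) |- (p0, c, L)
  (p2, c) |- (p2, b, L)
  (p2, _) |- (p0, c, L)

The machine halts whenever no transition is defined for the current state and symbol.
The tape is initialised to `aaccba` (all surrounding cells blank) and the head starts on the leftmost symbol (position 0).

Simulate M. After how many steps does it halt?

p0 | ___[a]accba   read a → write _, move L, go to p2
p2 | __[_]_accba   read _ → write c, move L, go to p0
p0 | _[_]c_accba   read _ → write b, move L, go to p1
p1 | [_]bc_accba   read _ → write a, move R, go to p1
p1 | a[b]c_accba   read b → write c, move R, go to p0
p0 | ac[c]_accba   read c → write _, move R, go to p2
p2 | ac_[_]accba   read _ → write c, move L, go to p0
p0 | ac[_]caccba   read _ → write b, move L, go to p1
p1 | a[c]bcaccba   read c → write _, move R, go to p1
p1 | a_[b]caccba   read b → write c, move R, go to p0
p0 | a_c[c]accba   read c → write _, move R, go to p2
p2 | a_c_[a]ccba   read a → write c, move L, go to p0
p0 | a_c[_]cccba   read _ → write b, move L, go to p1
p1 | a_[c]bcccba   read c → write _, move R, go to p1
p1 | a__[b]cccba   read b → write c, move R, go to p0
p0 | a__c[c]ccba   read c → write _, move R, go to p2
p2 | a__c_[c]cba   read c → write b, move L, go to p2
p2 | a__c[_]bcba   read _ → write c, move L, go to p0
p0 | a__[c]cbcba   read c → write _, move R, go to p2
p2 | a___[c]bcba   read c → write b, move L, go to p2
p2 | a__[_]bbcba   read _ → write c, move L, go to p0
p0 | a_[_]cbbcba   read _ → write b, move L, go to p1
p1 | a[_]bcbbcba   read _ → write a, move R, go to p1
p1 | aa[b]cbbcba   read b → write c, move R, go to p0
p0 | aac[c]bbcba   read c → write _, move R, go to p2
p2 | aac_[b]bcba
M halts after 25 transitions.

25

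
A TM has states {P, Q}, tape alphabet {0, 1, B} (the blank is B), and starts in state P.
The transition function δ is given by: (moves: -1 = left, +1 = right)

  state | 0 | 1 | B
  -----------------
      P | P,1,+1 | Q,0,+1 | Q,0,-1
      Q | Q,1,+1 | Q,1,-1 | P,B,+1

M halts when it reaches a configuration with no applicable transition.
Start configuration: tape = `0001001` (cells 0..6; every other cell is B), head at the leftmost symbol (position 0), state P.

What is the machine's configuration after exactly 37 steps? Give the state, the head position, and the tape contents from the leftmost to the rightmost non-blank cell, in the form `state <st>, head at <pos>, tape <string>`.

state Q, head at 1, tape 1111111

state=P head=0 tape=B[0]001001   (P,0)→(P,1,+1)
state=P head=1 tape=B1[0]01001   (P,0)→(P,1,+1)
state=P head=2 tape=B11[0]1001   (P,0)→(P,1,+1)
state=P head=3 tape=B111[1]001   (P,1)→(Q,0,+1)
state=Q head=4 tape=B1110[0]01   (Q,0)→(Q,1,+1)
state=Q head=5 tape=B11101[0]1   (Q,0)→(Q,1,+1)
state=Q head=6 tape=B111011[1]   (Q,1)→(Q,1,-1)
state=Q head=5 tape=B11101[1]1   (Q,1)→(Q,1,-1)
state=Q head=4 tape=B1110[1]11   (Q,1)→(Q,1,-1)
state=Q head=3 tape=B111[0]111   (Q,0)→(Q,1,+1)
state=Q head=4 tape=B1111[1]11   (Q,1)→(Q,1,-1)
state=Q head=3 tape=B111[1]111   (Q,1)→(Q,1,-1)
state=Q head=2 tape=B11[1]1111   (Q,1)→(Q,1,-1)
state=Q head=1 tape=B1[1]11111   (Q,1)→(Q,1,-1)
state=Q head=0 tape=B[1]111111   (Q,1)→(Q,1,-1)
state=Q head=-1 tape=[B]1111111   (Q,B)→(P,B,+1)
state=P head=0 tape=B[1]111111   (P,1)→(Q,0,+1)
state=Q head=1 tape=B0[1]11111   (Q,1)→(Q,1,-1)
state=Q head=0 tape=B[0]111111   (Q,0)→(Q,1,+1)
state=Q head=1 tape=B1[1]11111   (Q,1)→(Q,1,-1)
state=Q head=0 tape=B[1]111111   (Q,1)→(Q,1,-1)
state=Q head=-1 tape=[B]1111111   (Q,B)→(P,B,+1)
state=P head=0 tape=B[1]111111   (P,1)→(Q,0,+1)
state=Q head=1 tape=B0[1]11111   (Q,1)→(Q,1,-1)
state=Q head=0 tape=B[0]111111   (Q,0)→(Q,1,+1)
state=Q head=1 tape=B1[1]11111   (Q,1)→(Q,1,-1)
state=Q head=0 tape=B[1]111111   (Q,1)→(Q,1,-1)
state=Q head=-1 tape=[B]1111111   (Q,B)→(P,B,+1)
state=P head=0 tape=B[1]111111   (P,1)→(Q,0,+1)
state=Q head=1 tape=B0[1]11111   (Q,1)→(Q,1,-1)
state=Q head=0 tape=B[0]111111   (Q,0)→(Q,1,+1)
state=Q head=1 tape=B1[1]11111   (Q,1)→(Q,1,-1)
state=Q head=0 tape=B[1]111111   (Q,1)→(Q,1,-1)
state=Q head=-1 tape=[B]1111111   (Q,B)→(P,B,+1)
state=P head=0 tape=B[1]111111   (P,1)→(Q,0,+1)
state=Q head=1 tape=B0[1]11111   (Q,1)→(Q,1,-1)
state=Q head=0 tape=B[0]111111   (Q,0)→(Q,1,+1)
state=Q head=1 tape=B1[1]11111
After 37 steps: state Q, head at 1, tape 1111111.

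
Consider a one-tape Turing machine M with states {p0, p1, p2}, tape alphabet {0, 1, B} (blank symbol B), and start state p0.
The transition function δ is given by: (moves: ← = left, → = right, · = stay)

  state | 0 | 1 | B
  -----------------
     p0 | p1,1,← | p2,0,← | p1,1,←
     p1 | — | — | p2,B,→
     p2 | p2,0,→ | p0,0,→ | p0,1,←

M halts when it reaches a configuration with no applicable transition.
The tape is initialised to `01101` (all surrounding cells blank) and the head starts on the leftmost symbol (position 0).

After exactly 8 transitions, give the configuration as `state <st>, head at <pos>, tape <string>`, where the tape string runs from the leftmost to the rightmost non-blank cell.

p0 | B[0]1101   read 0 → write 1, move ←, go to p1
p1 | [B]11101   read B → write B, move →, go to p2
p2 | B[1]1101   read 1 → write 0, move →, go to p0
p0 | B0[1]101   read 1 → write 0, move ←, go to p2
p2 | B[0]0101   read 0 → write 0, move →, go to p2
p2 | B0[0]101   read 0 → write 0, move →, go to p2
p2 | B00[1]01   read 1 → write 0, move →, go to p0
p0 | B000[0]1   read 0 → write 1, move ←, go to p1
p1 | B00[0]11
After 8 steps: state p1, head at 2, tape 00011.

state p1, head at 2, tape 00011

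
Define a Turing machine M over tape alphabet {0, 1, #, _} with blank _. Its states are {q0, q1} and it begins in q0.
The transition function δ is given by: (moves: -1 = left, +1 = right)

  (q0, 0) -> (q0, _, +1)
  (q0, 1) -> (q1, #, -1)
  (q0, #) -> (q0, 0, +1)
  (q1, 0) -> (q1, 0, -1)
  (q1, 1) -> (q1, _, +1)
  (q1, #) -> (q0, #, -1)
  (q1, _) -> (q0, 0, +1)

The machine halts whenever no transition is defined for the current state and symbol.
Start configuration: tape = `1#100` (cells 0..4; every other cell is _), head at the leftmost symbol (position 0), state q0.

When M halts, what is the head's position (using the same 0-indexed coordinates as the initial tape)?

5

q0 | __[1]#100_   read 1 → write #, move -1, go to q1
q1 | _[_]##100_   read _ → write 0, move +1, go to q0
q0 | _0[#]#100_   read # → write 0, move +1, go to q0
q0 | _00[#]100_   read # → write 0, move +1, go to q0
q0 | _000[1]00_   read 1 → write #, move -1, go to q1
q1 | _00[0]#00_   read 0 → write 0, move -1, go to q1
q1 | _0[0]0#00_   read 0 → write 0, move -1, go to q1
q1 | _[0]00#00_   read 0 → write 0, move -1, go to q1
q1 | [_]000#00_   read _ → write 0, move +1, go to q0
q0 | 0[0]00#00_   read 0 → write _, move +1, go to q0
q0 | 0_[0]0#00_   read 0 → write _, move +1, go to q0
q0 | 0__[0]#00_   read 0 → write _, move +1, go to q0
q0 | 0___[#]00_   read # → write 0, move +1, go to q0
q0 | 0___0[0]0_   read 0 → write _, move +1, go to q0
q0 | 0___0_[0]_   read 0 → write _, move +1, go to q0
q0 | 0___0__[_]
At halt the head is at cell 5.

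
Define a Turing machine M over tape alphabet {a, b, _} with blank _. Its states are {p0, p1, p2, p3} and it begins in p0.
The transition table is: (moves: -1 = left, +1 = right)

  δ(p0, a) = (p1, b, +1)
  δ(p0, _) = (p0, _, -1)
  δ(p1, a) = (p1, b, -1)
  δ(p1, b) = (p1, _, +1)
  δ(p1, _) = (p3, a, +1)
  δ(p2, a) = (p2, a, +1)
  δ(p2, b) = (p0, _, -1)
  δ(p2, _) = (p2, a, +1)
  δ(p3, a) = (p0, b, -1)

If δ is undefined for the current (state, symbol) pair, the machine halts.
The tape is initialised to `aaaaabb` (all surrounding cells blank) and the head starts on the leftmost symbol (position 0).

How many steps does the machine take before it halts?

p0 | [a]aaaabb   read a → write b, move +1, go to p1
p1 | b[a]aaabb   read a → write b, move -1, go to p1
p1 | [b]baaabb   read b → write _, move +1, go to p1
p1 | _[b]aaabb   read b → write _, move +1, go to p1
p1 | __[a]aabb   read a → write b, move -1, go to p1
p1 | _[_]baabb   read _ → write a, move +1, go to p3
p3 | _a[b]aabb
M halts after 6 transitions.

6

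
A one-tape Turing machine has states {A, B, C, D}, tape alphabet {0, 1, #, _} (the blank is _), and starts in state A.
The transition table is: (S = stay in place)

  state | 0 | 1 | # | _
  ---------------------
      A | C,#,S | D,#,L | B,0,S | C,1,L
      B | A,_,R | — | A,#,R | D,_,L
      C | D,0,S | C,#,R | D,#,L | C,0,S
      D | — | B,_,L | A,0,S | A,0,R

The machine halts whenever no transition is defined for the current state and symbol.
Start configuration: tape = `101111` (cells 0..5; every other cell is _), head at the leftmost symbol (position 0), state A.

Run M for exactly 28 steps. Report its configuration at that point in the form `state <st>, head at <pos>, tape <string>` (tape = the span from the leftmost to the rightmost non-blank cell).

A | _[1]01111_   read 1 → write #, move L, go to D
D | [_]#01111_   read _ → write 0, move R, go to A
A | 0[#]01111_   read # → write 0, move S, go to B
B | 0[0]01111_   read 0 → write _, move R, go to A
A | 0_[0]1111_   read 0 → write #, move S, go to C
C | 0_[#]1111_   read # → write #, move L, go to D
D | 0[_]#1111_   read _ → write 0, move R, go to A
A | 00[#]1111_   read # → write 0, move S, go to B
B | 00[0]1111_   read 0 → write _, move R, go to A
A | 00_[1]111_   read 1 → write #, move L, go to D
D | 00[_]#111_   read _ → write 0, move R, go to A
A | 000[#]111_   read # → write 0, move S, go to B
B | 000[0]111_   read 0 → write _, move R, go to A
A | 000_[1]11_   read 1 → write #, move L, go to D
D | 000[_]#11_   read _ → write 0, move R, go to A
A | 0000[#]11_   read # → write 0, move S, go to B
B | 0000[0]11_   read 0 → write _, move R, go to A
A | 0000_[1]1_   read 1 → write #, move L, go to D
D | 0000[_]#1_   read _ → write 0, move R, go to A
A | 00000[#]1_   read # → write 0, move S, go to B
B | 00000[0]1_   read 0 → write _, move R, go to A
A | 00000_[1]_   read 1 → write #, move L, go to D
D | 00000[_]#_   read _ → write 0, move R, go to A
A | 000000[#]_   read # → write 0, move S, go to B
B | 000000[0]_   read 0 → write _, move R, go to A
A | 000000_[_]   read _ → write 1, move L, go to C
C | 000000[_]1   read _ → write 0, move S, go to C
C | 000000[0]1   read 0 → write 0, move S, go to D
D | 000000[0]1
After 28 steps: state D, head at 5, tape 00000001.

state D, head at 5, tape 00000001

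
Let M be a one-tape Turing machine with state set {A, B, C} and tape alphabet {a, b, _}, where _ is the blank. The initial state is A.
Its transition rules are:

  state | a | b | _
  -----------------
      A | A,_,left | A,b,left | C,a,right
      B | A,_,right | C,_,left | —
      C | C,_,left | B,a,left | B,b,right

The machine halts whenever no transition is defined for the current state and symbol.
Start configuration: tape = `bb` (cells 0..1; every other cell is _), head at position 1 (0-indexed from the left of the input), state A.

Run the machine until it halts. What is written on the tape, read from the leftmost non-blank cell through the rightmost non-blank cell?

ab

A | _b[b]   read b → write b, move left, go to A
A | _[b]b   read b → write b, move left, go to A
A | [_]bb   read _ → write a, move right, go to C
C | a[b]b   read b → write a, move left, go to B
B | [a]ab   read a → write _, move right, go to A
A | _[a]b   read a → write _, move left, go to A
A | [_]_b   read _ → write a, move right, go to C
C | a[_]b   read _ → write b, move right, go to B
B | ab[b]   read b → write _, move left, go to C
C | a[b]_   read b → write a, move left, go to B
B | [a]a_   read a → write _, move right, go to A
A | _[a]_   read a → write _, move left, go to A
A | [_]__   read _ → write a, move right, go to C
C | a[_]_   read _ → write b, move right, go to B
B | ab[_]
The non-blank tape span at halt is ab.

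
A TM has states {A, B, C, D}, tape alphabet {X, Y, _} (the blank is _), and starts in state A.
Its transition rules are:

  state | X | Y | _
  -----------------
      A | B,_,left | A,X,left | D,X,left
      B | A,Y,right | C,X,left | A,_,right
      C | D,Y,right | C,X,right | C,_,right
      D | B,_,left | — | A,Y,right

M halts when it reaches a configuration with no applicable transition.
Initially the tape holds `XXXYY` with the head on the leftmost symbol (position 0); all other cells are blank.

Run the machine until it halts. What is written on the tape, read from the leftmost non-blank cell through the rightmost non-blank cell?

YXXXXY

A | __[X]XXYY   read X → write _, move left, go to B
B | _[_]_XXYY   read _ → write _, move right, go to A
A | __[_]XXYY   read _ → write X, move left, go to D
D | _[_]XXXYY   read _ → write Y, move right, go to A
A | _Y[X]XXYY   read X → write _, move left, go to B
B | _[Y]_XXYY   read Y → write X, move left, go to C
C | [_]X_XXYY   read _ → write _, move right, go to C
C | _[X]_XXYY   read X → write Y, move right, go to D
D | _Y[_]XXYY   read _ → write Y, move right, go to A
A | _YY[X]XYY   read X → write _, move left, go to B
B | _Y[Y]_XYY   read Y → write X, move left, go to C
C | _[Y]X_XYY   read Y → write X, move right, go to C
C | _X[X]_XYY   read X → write Y, move right, go to D
D | _XY[_]XYY   read _ → write Y, move right, go to A
A | _XYY[X]YY   read X → write _, move left, go to B
B | _XY[Y]_YY   read Y → write X, move left, go to C
C | _X[Y]X_YY   read Y → write X, move right, go to C
C | _XX[X]_YY   read X → write Y, move right, go to D
D | _XXY[_]YY   read _ → write Y, move right, go to A
A | _XXYY[Y]Y   read Y → write X, move left, go to A
A | _XXY[Y]XY   read Y → write X, move left, go to A
A | _XX[Y]XXY   read Y → write X, move left, go to A
A | _X[X]XXXY   read X → write _, move left, go to B
B | _[X]_XXXY   read X → write Y, move right, go to A
A | _Y[_]XXXY   read _ → write X, move left, go to D
D | _[Y]XXXXY
The non-blank tape span at halt is YXXXXY.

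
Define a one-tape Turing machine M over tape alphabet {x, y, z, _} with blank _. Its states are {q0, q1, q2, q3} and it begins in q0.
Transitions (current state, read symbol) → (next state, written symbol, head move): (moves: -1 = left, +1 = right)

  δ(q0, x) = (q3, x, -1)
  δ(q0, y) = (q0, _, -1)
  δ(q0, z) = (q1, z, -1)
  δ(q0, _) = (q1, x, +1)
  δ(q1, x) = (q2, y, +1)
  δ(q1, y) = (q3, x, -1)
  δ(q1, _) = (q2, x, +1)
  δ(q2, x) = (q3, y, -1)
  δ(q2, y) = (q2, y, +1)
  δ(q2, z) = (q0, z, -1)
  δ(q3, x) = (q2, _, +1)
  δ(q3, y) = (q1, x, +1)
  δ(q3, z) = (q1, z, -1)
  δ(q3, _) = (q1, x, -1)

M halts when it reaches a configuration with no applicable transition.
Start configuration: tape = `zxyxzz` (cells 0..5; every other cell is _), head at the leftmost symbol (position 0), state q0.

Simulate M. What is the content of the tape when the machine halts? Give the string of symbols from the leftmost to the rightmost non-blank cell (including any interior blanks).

xx_zxyxzz

q0 | ___[z]xyxzz   read z → write z, move -1, go to q1
q1 | __[_]zxyxzz   read _ → write x, move +1, go to q2
q2 | __x[z]xyxzz   read z → write z, move -1, go to q0
q0 | __[x]zxyxzz   read x → write x, move -1, go to q3
q3 | _[_]xzxyxzz   read _ → write x, move -1, go to q1
q1 | [_]xxzxyxzz   read _ → write x, move +1, go to q2
q2 | x[x]xzxyxzz   read x → write y, move -1, go to q3
q3 | [x]yxzxyxzz   read x → write _, move +1, go to q2
q2 | _[y]xzxyxzz   read y → write y, move +1, go to q2
q2 | _y[x]zxyxzz   read x → write y, move -1, go to q3
q3 | _[y]yzxyxzz   read y → write x, move +1, go to q1
q1 | _x[y]zxyxzz   read y → write x, move -1, go to q3
q3 | _[x]xzxyxzz   read x → write _, move +1, go to q2
q2 | __[x]zxyxzz   read x → write y, move -1, go to q3
q3 | _[_]yzxyxzz   read _ → write x, move -1, go to q1
q1 | [_]xyzxyxzz   read _ → write x, move +1, go to q2
q2 | x[x]yzxyxzz   read x → write y, move -1, go to q3
q3 | [x]yyzxyxzz   read x → write _, move +1, go to q2
q2 | _[y]yzxyxzz   read y → write y, move +1, go to q2
q2 | _y[y]zxyxzz   read y → write y, move +1, go to q2
q2 | _yy[z]xyxzz   read z → write z, move -1, go to q0
q0 | _y[y]zxyxzz   read y → write _, move -1, go to q0
q0 | _[y]_zxyxzz   read y → write _, move -1, go to q0
q0 | [_]__zxyxzz   read _ → write x, move +1, go to q1
q1 | x[_]_zxyxzz   read _ → write x, move +1, go to q2
q2 | xx[_]zxyxzz
The non-blank tape span at halt is xx_zxyxzz.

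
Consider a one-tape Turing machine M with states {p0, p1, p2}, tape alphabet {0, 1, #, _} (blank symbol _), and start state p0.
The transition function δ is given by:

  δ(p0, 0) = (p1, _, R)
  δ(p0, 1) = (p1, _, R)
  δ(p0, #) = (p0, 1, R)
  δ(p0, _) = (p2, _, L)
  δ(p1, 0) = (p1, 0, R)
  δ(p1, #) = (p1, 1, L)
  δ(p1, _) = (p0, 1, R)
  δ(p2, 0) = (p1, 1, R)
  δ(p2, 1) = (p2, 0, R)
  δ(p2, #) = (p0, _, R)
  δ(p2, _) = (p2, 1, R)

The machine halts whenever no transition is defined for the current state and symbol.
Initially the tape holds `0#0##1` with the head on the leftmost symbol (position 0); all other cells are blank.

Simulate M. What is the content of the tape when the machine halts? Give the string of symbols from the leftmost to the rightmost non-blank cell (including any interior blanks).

p0 | [0]#0##1   read 0 → write _, move R, go to p1
p1 | _[#]0##1   read # → write 1, move L, go to p1
p1 | [_]10##1   read _ → write 1, move R, go to p0
p0 | 1[1]0##1   read 1 → write _, move R, go to p1
p1 | 1_[0]##1   read 0 → write 0, move R, go to p1
p1 | 1_0[#]#1   read # → write 1, move L, go to p1
p1 | 1_[0]1#1   read 0 → write 0, move R, go to p1
p1 | 1_0[1]#1
The non-blank tape span at halt is 1_01#1.

1_01#1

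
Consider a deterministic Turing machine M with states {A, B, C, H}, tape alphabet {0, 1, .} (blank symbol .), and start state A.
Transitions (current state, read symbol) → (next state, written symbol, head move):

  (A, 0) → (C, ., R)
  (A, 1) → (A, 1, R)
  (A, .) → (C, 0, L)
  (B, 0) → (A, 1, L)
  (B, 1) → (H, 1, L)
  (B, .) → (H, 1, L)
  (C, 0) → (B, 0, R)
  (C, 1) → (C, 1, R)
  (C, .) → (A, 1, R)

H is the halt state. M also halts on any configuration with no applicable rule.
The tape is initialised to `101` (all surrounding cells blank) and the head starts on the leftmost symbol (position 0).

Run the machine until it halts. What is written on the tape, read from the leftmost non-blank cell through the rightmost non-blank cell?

A | [1]01...   read 1 → write 1, move R, go to A
A | 1[0]1...   read 0 → write ., move R, go to C
C | 1.[1]...   read 1 → write 1, move R, go to C
C | 1.1[.]..   read . → write 1, move R, go to A
A | 1.11[.].   read . → write 0, move L, go to C
C | 1.1[1]0.   read 1 → write 1, move R, go to C
C | 1.11[0].   read 0 → write 0, move R, go to B
B | 1.110[.]   read . → write 1, move L, go to H
H | 1.11[0]1
The non-blank tape span at halt is 1.1101.

1.1101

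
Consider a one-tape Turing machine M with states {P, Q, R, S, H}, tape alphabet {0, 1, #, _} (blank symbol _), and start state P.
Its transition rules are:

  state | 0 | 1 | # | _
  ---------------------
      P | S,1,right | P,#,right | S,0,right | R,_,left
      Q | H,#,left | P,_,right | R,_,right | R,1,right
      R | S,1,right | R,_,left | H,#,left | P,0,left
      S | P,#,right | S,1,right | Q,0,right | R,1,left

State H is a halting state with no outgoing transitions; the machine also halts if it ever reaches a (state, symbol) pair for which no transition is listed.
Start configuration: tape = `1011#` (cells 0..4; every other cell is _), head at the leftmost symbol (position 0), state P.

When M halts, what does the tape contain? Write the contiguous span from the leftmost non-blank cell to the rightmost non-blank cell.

P | [1]011#___   read 1 → write #, move right, go to P
P | #[0]11#___   read 0 → write 1, move right, go to S
S | #1[1]1#___   read 1 → write 1, move right, go to S
S | #11[1]#___   read 1 → write 1, move right, go to S
S | #111[#]___   read # → write 0, move right, go to Q
Q | #1110[_]__   read _ → write 1, move right, go to R
R | #11101[_]_   read _ → write 0, move left, go to P
P | #1110[1]0_   read 1 → write #, move right, go to P
P | #1110#[0]_   read 0 → write 1, move right, go to S
S | #1110#1[_]   read _ → write 1, move left, go to R
R | #1110#[1]1   read 1 → write _, move left, go to R
R | #1110[#]_1   read # → write #, move left, go to H
H | #111[0]#_1
The non-blank tape span at halt is #1110#_1.

#1110#_1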